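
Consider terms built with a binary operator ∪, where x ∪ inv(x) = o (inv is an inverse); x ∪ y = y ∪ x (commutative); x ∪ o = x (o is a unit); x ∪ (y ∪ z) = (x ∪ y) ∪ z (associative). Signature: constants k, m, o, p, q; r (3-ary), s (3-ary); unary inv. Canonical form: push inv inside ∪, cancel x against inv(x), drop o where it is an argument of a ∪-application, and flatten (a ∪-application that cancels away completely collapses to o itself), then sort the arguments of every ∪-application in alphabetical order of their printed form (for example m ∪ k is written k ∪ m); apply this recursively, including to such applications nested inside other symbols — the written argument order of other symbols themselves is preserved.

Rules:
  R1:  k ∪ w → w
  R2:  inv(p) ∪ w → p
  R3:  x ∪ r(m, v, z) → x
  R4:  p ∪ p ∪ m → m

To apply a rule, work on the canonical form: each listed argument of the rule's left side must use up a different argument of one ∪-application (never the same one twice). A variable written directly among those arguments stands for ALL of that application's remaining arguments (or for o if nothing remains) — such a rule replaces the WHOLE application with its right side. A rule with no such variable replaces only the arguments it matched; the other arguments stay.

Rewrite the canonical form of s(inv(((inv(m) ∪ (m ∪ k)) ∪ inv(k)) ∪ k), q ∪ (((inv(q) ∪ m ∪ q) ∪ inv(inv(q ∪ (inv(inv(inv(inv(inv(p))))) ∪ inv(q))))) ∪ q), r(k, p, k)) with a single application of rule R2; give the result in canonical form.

Canonical form:  s(inv(k), inv(p) ∪ m ∪ q ∪ q, r(k, p, k))
R2 matches:  uses inv(p);  w := m ∪ q ∪ q
The extension variable absorbs all remaining arguments, so the whole application is rewritten.
Result:  s(inv(k), p, r(k, p, k))

Answer: s(inv(k), p, r(k, p, k))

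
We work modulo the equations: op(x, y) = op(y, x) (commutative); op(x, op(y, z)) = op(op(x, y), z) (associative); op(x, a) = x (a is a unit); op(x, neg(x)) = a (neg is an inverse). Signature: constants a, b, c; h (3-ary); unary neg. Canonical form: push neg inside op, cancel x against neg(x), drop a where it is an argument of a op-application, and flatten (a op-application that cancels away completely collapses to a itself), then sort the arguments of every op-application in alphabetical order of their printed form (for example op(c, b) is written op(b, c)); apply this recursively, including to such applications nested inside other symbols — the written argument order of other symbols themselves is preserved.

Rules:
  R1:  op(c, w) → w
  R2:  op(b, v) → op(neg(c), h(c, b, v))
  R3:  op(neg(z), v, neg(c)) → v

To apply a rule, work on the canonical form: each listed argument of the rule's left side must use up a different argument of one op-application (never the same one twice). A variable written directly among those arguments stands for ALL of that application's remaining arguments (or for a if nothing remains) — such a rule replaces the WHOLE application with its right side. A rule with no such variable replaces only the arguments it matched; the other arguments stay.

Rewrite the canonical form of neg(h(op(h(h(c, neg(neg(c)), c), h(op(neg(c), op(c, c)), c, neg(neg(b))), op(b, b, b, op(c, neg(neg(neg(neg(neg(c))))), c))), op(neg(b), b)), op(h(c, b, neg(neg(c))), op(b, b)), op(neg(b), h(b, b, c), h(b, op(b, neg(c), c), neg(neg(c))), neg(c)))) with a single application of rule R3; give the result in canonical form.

Canonical form:  neg(h(h(h(c, c, c), h(c, c, b), op(b, b, b, c)), op(b, b, h(c, b, c)), op(h(b, b, c), h(b, b, c), neg(b), neg(c))))
Match R3:  consume neg(b), neg(c);  v := op(h(b, b, c), h(b, b, c)), z := b
The variable takes the whole remainder — replace the entire application.
Result:  neg(h(h(h(c, c, c), h(c, c, b), op(b, b, b, c)), op(b, b, h(c, b, c)), op(h(b, b, c), h(b, b, c))))

Answer: neg(h(h(h(c, c, c), h(c, c, b), op(b, b, b, c)), op(b, b, h(c, b, c)), op(h(b, b, c), h(b, b, c))))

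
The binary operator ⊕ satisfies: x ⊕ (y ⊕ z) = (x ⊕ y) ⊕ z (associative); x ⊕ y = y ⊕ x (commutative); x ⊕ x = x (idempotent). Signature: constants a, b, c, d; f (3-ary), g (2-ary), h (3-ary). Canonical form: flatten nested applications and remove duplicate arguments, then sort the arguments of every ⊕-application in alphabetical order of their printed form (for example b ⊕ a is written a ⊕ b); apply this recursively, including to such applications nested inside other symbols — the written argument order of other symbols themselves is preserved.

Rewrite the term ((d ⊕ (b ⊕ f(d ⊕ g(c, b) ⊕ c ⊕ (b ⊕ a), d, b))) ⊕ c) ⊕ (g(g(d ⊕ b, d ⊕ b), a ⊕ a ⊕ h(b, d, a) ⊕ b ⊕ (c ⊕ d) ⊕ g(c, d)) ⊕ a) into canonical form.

Merge nested applications:  d ⊕ b ⊕ f(d ⊕ g(c, b) ⊕ c ⊕ (b ⊕ a), d, b) ⊕ c ⊕ g(g(d ⊕ b, d ⊕ b), a ⊕ a ⊕ h(b, d, a) ⊕ b ⊕ (c ⊕ d) ⊕ g(c, d)) ⊕ a
Canonicalize subterm:  f(d ⊕ g(c, b) ⊕ c ⊕ (b ⊕ a), d, b)  →  f(a ⊕ b ⊕ c ⊕ d ⊕ g(c, b), d, b)
Canonicalize subterm:  g(g(d ⊕ b, d ⊕ b), a ⊕ a ⊕ h(b, d, a) ⊕ b ⊕ (c ⊕ d) ⊕ g(c, d))  →  g(g(b ⊕ d, b ⊕ d), a ⊕ b ⊕ c ⊕ d ⊕ g(c, d) ⊕ h(b, d, a))
Sort arguments:  a ⊕ b ⊕ c ⊕ d ⊕ f(a ⊕ b ⊕ c ⊕ d ⊕ g(c, b), d, b) ⊕ g(g(b ⊕ d, b ⊕ d), a ⊕ b ⊕ c ⊕ d ⊕ g(c, d) ⊕ h(b, d, a))

Answer: a ⊕ b ⊕ c ⊕ d ⊕ f(a ⊕ b ⊕ c ⊕ d ⊕ g(c, b), d, b) ⊕ g(g(b ⊕ d, b ⊕ d), a ⊕ b ⊕ c ⊕ d ⊕ g(c, d) ⊕ h(b, d, a))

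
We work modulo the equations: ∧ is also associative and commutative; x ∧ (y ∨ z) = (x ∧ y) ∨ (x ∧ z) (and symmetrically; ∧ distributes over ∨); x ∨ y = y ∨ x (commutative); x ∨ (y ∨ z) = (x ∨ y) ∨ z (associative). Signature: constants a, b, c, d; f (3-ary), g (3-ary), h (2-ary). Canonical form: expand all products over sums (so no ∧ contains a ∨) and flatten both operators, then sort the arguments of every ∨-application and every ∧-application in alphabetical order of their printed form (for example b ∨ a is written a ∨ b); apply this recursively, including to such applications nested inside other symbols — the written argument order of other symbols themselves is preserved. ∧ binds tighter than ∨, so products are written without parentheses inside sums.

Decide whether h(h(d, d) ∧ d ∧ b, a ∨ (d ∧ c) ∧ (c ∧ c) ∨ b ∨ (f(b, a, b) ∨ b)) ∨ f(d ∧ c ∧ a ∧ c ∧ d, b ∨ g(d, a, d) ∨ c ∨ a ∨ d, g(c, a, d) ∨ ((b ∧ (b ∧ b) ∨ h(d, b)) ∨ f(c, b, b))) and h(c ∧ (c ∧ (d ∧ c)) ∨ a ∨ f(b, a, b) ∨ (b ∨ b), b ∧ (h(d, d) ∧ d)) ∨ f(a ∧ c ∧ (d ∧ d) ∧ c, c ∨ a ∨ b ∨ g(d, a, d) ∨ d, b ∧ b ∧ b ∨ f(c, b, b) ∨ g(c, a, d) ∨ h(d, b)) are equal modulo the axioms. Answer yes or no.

Left:  h(h(d, d) ∧ d ∧ b, a ∨ (d ∧ c) ∧ (c ∧ c) ∨ b ∨ (f(b, a, b) ∨ b)) ∨ f(d ∧ c ∧ a ∧ c ∧ d, b ∨ g(d, a, d) ∨ c ∨ a ∨ d, g(c, a, d) ∨ ((b ∧ (b ∧ b) ∨ h(d, b)) ∨ f(c, b, b)))
  Merge nested applications:  h(b ∧ d ∧ h(d, d), a ∨ b ∨ b ∨ c ∧ c ∧ c ∧ d ∨ f(b, a, b)) ∨ f(a ∧ c ∧ c ∧ d ∧ d, a ∨ b ∨ c ∨ d ∨ g(d, a, d), b ∧ b ∧ b ∨ f(c, b, b) ∨ g(c, a, d) ∨ h(d, b))
  Sort arguments:  f(a ∧ c ∧ c ∧ d ∧ d, a ∨ b ∨ c ∨ d ∨ g(d, a, d), b ∧ b ∧ b ∨ f(c, b, b) ∨ g(c, a, d) ∨ h(d, b)) ∨ h(b ∧ d ∧ h(d, d), a ∨ b ∨ b ∨ c ∧ c ∧ c ∧ d ∨ f(b, a, b))
Right:  h(c ∧ (c ∧ (d ∧ c)) ∨ a ∨ f(b, a, b) ∨ (b ∨ b), b ∧ (h(d, d) ∧ d)) ∨ f(a ∧ c ∧ (d ∧ d) ∧ c, c ∨ a ∨ b ∨ g(d, a, d) ∨ d, b ∧ b ∧ b ∨ f(c, b, b) ∨ g(c, a, d) ∨ h(d, b))
  Un-nest:  h(a ∨ b ∨ b ∨ c ∧ c ∧ c ∧ d ∨ f(b, a, b), b ∧ d ∧ h(d, d)) ∨ f(a ∧ c ∧ c ∧ d ∧ d, a ∨ b ∨ c ∨ d ∨ g(d, a, d), b ∧ b ∧ b ∨ f(c, b, b) ∨ g(c, a, d) ∨ h(d, b))
  Order the arguments:  f(a ∧ c ∧ c ∧ d ∧ d, a ∨ b ∨ c ∨ d ∨ g(d, a, d), b ∧ b ∧ b ∨ f(c, b, b) ∨ g(c, a, d) ∨ h(d, b)) ∨ h(a ∨ b ∨ b ∨ c ∧ c ∧ c ∧ d ∨ f(b, a, b), b ∧ d ∧ h(d, d))

Answer: no — f(a ∧ c ∧ c ∧ d ∧ d, a ∨ b ∨ c ∨ d ∨ g(d, a, d), b ∧ b ∧ b ∨ f(c, b, b) ∨ g(c, a, d) ∨ h(d, b)) ∨ h(b ∧ d ∧ h(d, d), a ∨ b ∨ b ∨ c ∧ c ∧ c ∧ d ∨ f(b, a, b)) vs f(a ∧ c ∧ c ∧ d ∧ d, a ∨ b ∨ c ∨ d ∨ g(d, a, d), b ∧ b ∧ b ∨ f(c, b, b) ∨ g(c, a, d) ∨ h(d, b)) ∨ h(a ∨ b ∨ b ∨ c ∧ c ∧ c ∧ d ∨ f(b, a, b), b ∧ d ∧ h(d, d))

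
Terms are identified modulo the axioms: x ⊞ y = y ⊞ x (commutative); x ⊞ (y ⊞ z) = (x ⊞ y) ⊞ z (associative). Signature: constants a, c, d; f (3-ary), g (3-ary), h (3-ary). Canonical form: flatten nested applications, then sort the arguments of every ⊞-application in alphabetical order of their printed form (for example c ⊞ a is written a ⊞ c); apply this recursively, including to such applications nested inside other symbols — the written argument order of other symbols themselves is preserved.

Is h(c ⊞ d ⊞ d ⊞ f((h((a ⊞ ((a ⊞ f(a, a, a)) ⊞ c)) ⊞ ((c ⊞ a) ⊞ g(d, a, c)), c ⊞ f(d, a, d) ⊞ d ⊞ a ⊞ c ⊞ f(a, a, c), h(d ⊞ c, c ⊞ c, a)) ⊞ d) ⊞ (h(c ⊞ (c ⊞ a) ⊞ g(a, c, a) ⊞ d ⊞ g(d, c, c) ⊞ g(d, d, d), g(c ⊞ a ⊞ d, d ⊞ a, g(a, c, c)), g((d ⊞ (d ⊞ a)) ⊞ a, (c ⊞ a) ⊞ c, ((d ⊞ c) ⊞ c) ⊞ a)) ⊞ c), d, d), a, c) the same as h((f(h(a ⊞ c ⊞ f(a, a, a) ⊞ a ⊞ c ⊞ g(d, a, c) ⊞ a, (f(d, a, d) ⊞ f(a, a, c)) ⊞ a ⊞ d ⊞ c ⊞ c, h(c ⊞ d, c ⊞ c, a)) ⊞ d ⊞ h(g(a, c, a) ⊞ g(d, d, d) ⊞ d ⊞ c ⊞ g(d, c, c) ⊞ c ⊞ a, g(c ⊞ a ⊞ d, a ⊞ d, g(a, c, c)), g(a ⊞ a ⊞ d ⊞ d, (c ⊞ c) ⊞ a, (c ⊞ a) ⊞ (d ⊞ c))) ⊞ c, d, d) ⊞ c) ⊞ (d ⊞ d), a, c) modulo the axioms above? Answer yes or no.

Left:  h(c ⊞ d ⊞ d ⊞ f((h((a ⊞ ((a ⊞ f(a, a, a)) ⊞ c)) ⊞ ((c ⊞ a) ⊞ g(d, a, c)), c ⊞ f(d, a, d) ⊞ d ⊞ a ⊞ c ⊞ f(a, a, c), h(d ⊞ c, c ⊞ c, a)) ⊞ d) ⊞ (h(c ⊞ (c ⊞ a) ⊞ g(a, c, a) ⊞ d ⊞ g(d, c, c) ⊞ g(d, d, d), g(c ⊞ a ⊞ d, d ⊞ a, g(a, c, c)), g((d ⊞ (d ⊞ a)) ⊞ a, (c ⊞ a) ⊞ c, ((d ⊞ c) ⊞ c) ⊞ a)) ⊞ c), d, d), a, c)
  Work inside:  c ⊞ d ⊞ d ⊞ f((h((a ⊞ ((a ⊞ f(a, a, a)) ⊞ c)) ⊞ ((c ⊞ a) ⊞ g(d, a, c)), c ⊞ f(d, a, d) ⊞ d ⊞ a ⊞ c ⊞ f(a, a, c), h(d ⊞ c, c ⊞ c, a)) ⊞ d) ⊞ (h(c ⊞ (c ⊞ a) ⊞ g(a, c, a) ⊞ d ⊞ g(d, c, c) ⊞ g(d, d, d), g(c ⊞ a ⊞ d, d ⊞ a, g(a, c, c)), g((d ⊞ (d ⊞ a)) ⊞ a, (c ⊞ a) ⊞ c, ((d ⊞ c) ⊞ c) ⊞ a)) ⊞ c), d, d)
  Simplify inside:  f((h((a ⊞ ((a ⊞ f(a, a, a)) ⊞ c)) ⊞ ((c ⊞ a) ⊞ g(d, a, c)), c ⊞ f(d, a, d) ⊞ d ⊞ a ⊞ c ⊞ f(a, a, c), h(d ⊞ c, c ⊞ c, a)) ⊞ d) ⊞ (h(c ⊞ (c ⊞ a) ⊞ g(a, c, a) ⊞ d ⊞ g(d, c, c) ⊞ g(d, d, d), g(c ⊞ a ⊞ d, d ⊞ a, g(a, c, c)), g((d ⊞ (d ⊞ a)) ⊞ a, (c ⊞ a) ⊞ c, ((d ⊞ c) ⊞ c) ⊞ a)) ⊞ c), d, d)  →  f(c ⊞ d ⊞ h(a ⊞ a ⊞ a ⊞ c ⊞ c ⊞ f(a, a, a) ⊞ g(d, a, c), a ⊞ c ⊞ c ⊞ d ⊞ f(a, a, c) ⊞ f(d, a, d), h(c ⊞ d, c ⊞ c, a)) ⊞ h(a ⊞ c ⊞ c ⊞ d ⊞ g(a, c, a) ⊞ g(d, c, c) ⊞ g(d, d, d), g(a ⊞ c ⊞ d, a ⊞ d, g(a, c, c)), g(a ⊞ a ⊞ d ⊞ d, a ⊞ c ⊞ c, a ⊞ c ⊞ c ⊞ d)), d, d)
  Sort:  c ⊞ d ⊞ d ⊞ f(c ⊞ d ⊞ h(a ⊞ a ⊞ a ⊞ c ⊞ c ⊞ f(a, a, a) ⊞ g(d, a, c), a ⊞ c ⊞ c ⊞ d ⊞ f(a, a, c) ⊞ f(d, a, d), h(c ⊞ d, c ⊞ c, a)) ⊞ h(a ⊞ c ⊞ c ⊞ d ⊞ g(a, c, a) ⊞ g(d, c, c) ⊞ g(d, d, d), g(a ⊞ c ⊞ d, a ⊞ d, g(a, c, c)), g(a ⊞ a ⊞ d ⊞ d, a ⊞ c ⊞ c, a ⊞ c ⊞ c ⊞ d)), d, d)
  Reassemble:  h(c ⊞ d ⊞ d ⊞ f(c ⊞ d ⊞ h(a ⊞ a ⊞ a ⊞ c ⊞ c ⊞ f(a, a, a) ⊞ g(d, a, c), a ⊞ c ⊞ c ⊞ d ⊞ f(a, a, c) ⊞ f(d, a, d), h(c ⊞ d, c ⊞ c, a)) ⊞ h(a ⊞ c ⊞ c ⊞ d ⊞ g(a, c, a) ⊞ g(d, c, c) ⊞ g(d, d, d), g(a ⊞ c ⊞ d, a ⊞ d, g(a, c, c)), g(a ⊞ a ⊞ d ⊞ d, a ⊞ c ⊞ c, a ⊞ c ⊞ c ⊞ d)), d, d), a, c)
Right:  h((f(h(a ⊞ c ⊞ f(a, a, a) ⊞ a ⊞ c ⊞ g(d, a, c) ⊞ a, (f(d, a, d) ⊞ f(a, a, c)) ⊞ a ⊞ d ⊞ c ⊞ c, h(c ⊞ d, c ⊞ c, a)) ⊞ d ⊞ h(g(a, c, a) ⊞ g(d, d, d) ⊞ d ⊞ c ⊞ g(d, c, c) ⊞ c ⊞ a, g(c ⊞ a ⊞ d, a ⊞ d, g(a, c, c)), g(a ⊞ a ⊞ d ⊞ d, (c ⊞ c) ⊞ a, (c ⊞ a) ⊞ (d ⊞ c))) ⊞ c, d, d) ⊞ c) ⊞ (d ⊞ d), a, c)
  Work inside:  (f(h(a ⊞ c ⊞ f(a, a, a) ⊞ a ⊞ c ⊞ g(d, a, c) ⊞ a, (f(d, a, d) ⊞ f(a, a, c)) ⊞ a ⊞ d ⊞ c ⊞ c, h(c ⊞ d, c ⊞ c, a)) ⊞ d ⊞ h(g(a, c, a) ⊞ g(d, d, d) ⊞ d ⊞ c ⊞ g(d, c, c) ⊞ c ⊞ a, g(c ⊞ a ⊞ d, a ⊞ d, g(a, c, c)), g(a ⊞ a ⊞ d ⊞ d, (c ⊞ c) ⊞ a, (c ⊞ a) ⊞ (d ⊞ c))) ⊞ c, d, d) ⊞ c) ⊞ (d ⊞ d)
  Merge nested applications:  f(h(a ⊞ c ⊞ f(a, a, a) ⊞ a ⊞ c ⊞ g(d, a, c) ⊞ a, (f(d, a, d) ⊞ f(a, a, c)) ⊞ a ⊞ d ⊞ c ⊞ c, h(c ⊞ d, c ⊞ c, a)) ⊞ d ⊞ h(g(a, c, a) ⊞ g(d, d, d) ⊞ d ⊞ c ⊞ g(d, c, c) ⊞ c ⊞ a, g(c ⊞ a ⊞ d, a ⊞ d, g(a, c, c)), g(a ⊞ a ⊞ d ⊞ d, (c ⊞ c) ⊞ a, (c ⊞ a) ⊞ (d ⊞ c))) ⊞ c, d, d) ⊞ c ⊞ d ⊞ d
  Simplify inside:  f(h(a ⊞ c ⊞ f(a, a, a) ⊞ a ⊞ c ⊞ g(d, a, c) ⊞ a, (f(d, a, d) ⊞ f(a, a, c)) ⊞ a ⊞ d ⊞ c ⊞ c, h(c ⊞ d, c ⊞ c, a)) ⊞ d ⊞ h(g(a, c, a) ⊞ g(d, d, d) ⊞ d ⊞ c ⊞ g(d, c, c) ⊞ c ⊞ a, g(c ⊞ a ⊞ d, a ⊞ d, g(a, c, c)), g(a ⊞ a ⊞ d ⊞ d, (c ⊞ c) ⊞ a, (c ⊞ a) ⊞ (d ⊞ c))) ⊞ c, d, d)  →  f(c ⊞ d ⊞ h(a ⊞ a ⊞ a ⊞ c ⊞ c ⊞ f(a, a, a) ⊞ g(d, a, c), a ⊞ c ⊞ c ⊞ d ⊞ f(a, a, c) ⊞ f(d, a, d), h(c ⊞ d, c ⊞ c, a)) ⊞ h(a ⊞ c ⊞ c ⊞ d ⊞ g(a, c, a) ⊞ g(d, c, c) ⊞ g(d, d, d), g(a ⊞ c ⊞ d, a ⊞ d, g(a, c, c)), g(a ⊞ a ⊞ d ⊞ d, a ⊞ c ⊞ c, a ⊞ c ⊞ c ⊞ d)), d, d)
  Sort:  c ⊞ d ⊞ d ⊞ f(c ⊞ d ⊞ h(a ⊞ a ⊞ a ⊞ c ⊞ c ⊞ f(a, a, a) ⊞ g(d, a, c), a ⊞ c ⊞ c ⊞ d ⊞ f(a, a, c) ⊞ f(d, a, d), h(c ⊞ d, c ⊞ c, a)) ⊞ h(a ⊞ c ⊞ c ⊞ d ⊞ g(a, c, a) ⊞ g(d, c, c) ⊞ g(d, d, d), g(a ⊞ c ⊞ d, a ⊞ d, g(a, c, c)), g(a ⊞ a ⊞ d ⊞ d, a ⊞ c ⊞ c, a ⊞ c ⊞ c ⊞ d)), d, d)
  Put back:  h(c ⊞ d ⊞ d ⊞ f(c ⊞ d ⊞ h(a ⊞ a ⊞ a ⊞ c ⊞ c ⊞ f(a, a, a) ⊞ g(d, a, c), a ⊞ c ⊞ c ⊞ d ⊞ f(a, a, c) ⊞ f(d, a, d), h(c ⊞ d, c ⊞ c, a)) ⊞ h(a ⊞ c ⊞ c ⊞ d ⊞ g(a, c, a) ⊞ g(d, c, c) ⊞ g(d, d, d), g(a ⊞ c ⊞ d, a ⊞ d, g(a, c, c)), g(a ⊞ a ⊞ d ⊞ d, a ⊞ c ⊞ c, a ⊞ c ⊞ c ⊞ d)), d, d), a, c)

Answer: yes — both canonical forms are h(c ⊞ d ⊞ d ⊞ f(c ⊞ d ⊞ h(a ⊞ a ⊞ a ⊞ c ⊞ c ⊞ f(a, a, a) ⊞ g(d, a, c), a ⊞ c ⊞ c ⊞ d ⊞ f(a, a, c) ⊞ f(d, a, d), h(c ⊞ d, c ⊞ c, a)) ⊞ h(a ⊞ c ⊞ c ⊞ d ⊞ g(a, c, a) ⊞ g(d, c, c) ⊞ g(d, d, d), g(a ⊞ c ⊞ d, a ⊞ d, g(a, c, c)), g(a ⊞ a ⊞ d ⊞ d, a ⊞ c ⊞ c, a ⊞ c ⊞ c ⊞ d)), d, d), a, c)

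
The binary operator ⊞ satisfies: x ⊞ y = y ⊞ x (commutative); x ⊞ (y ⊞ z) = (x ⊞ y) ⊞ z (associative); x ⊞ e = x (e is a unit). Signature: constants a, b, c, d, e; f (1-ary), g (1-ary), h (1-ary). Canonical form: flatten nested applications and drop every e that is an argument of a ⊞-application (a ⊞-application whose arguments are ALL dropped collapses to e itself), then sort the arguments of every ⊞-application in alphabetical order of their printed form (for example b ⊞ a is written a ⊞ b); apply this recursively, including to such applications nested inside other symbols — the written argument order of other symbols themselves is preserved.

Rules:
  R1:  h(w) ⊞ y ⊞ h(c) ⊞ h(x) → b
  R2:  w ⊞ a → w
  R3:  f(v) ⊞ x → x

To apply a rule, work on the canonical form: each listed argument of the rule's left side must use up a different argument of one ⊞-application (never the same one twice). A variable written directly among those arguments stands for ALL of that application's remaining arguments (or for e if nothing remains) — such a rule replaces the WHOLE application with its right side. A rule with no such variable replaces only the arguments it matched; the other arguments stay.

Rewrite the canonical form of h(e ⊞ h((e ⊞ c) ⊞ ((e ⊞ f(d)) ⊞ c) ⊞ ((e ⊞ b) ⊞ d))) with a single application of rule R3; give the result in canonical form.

Canonical form:  h(h(b ⊞ c ⊞ c ⊞ d ⊞ f(d)))
Match R3:  consume f(d);  v := d, x := b ⊞ c ⊞ c ⊞ d
The extension variable absorbs all remaining arguments, so the whole application is rewritten.
Giving:  h(h(b ⊞ c ⊞ c ⊞ d))

Answer: h(h(b ⊞ c ⊞ c ⊞ d))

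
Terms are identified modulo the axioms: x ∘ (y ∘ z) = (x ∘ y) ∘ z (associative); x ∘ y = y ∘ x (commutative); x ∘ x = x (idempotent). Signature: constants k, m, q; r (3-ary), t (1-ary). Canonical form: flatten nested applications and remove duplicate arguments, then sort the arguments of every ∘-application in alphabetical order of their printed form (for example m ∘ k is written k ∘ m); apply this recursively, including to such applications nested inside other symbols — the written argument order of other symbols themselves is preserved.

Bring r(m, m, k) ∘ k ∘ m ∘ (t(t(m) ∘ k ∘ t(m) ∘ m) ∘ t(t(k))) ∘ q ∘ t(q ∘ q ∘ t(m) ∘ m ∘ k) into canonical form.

Flatten:  r(m, m, k) ∘ k ∘ m ∘ t(t(m) ∘ k ∘ t(m) ∘ m) ∘ t(t(k)) ∘ q ∘ t(q ∘ q ∘ t(m) ∘ m ∘ k)
Inside:  t(t(m) ∘ k ∘ t(m) ∘ m)  →  t(k ∘ m ∘ t(m))
Inside:  t(q ∘ q ∘ t(m) ∘ m ∘ k)  →  t(k ∘ m ∘ q ∘ t(m))
Order the arguments:  k ∘ m ∘ q ∘ r(m, m, k) ∘ t(k ∘ m ∘ q ∘ t(m)) ∘ t(k ∘ m ∘ t(m)) ∘ t(t(k))

Answer: k ∘ m ∘ q ∘ r(m, m, k) ∘ t(k ∘ m ∘ q ∘ t(m)) ∘ t(k ∘ m ∘ t(m)) ∘ t(t(k))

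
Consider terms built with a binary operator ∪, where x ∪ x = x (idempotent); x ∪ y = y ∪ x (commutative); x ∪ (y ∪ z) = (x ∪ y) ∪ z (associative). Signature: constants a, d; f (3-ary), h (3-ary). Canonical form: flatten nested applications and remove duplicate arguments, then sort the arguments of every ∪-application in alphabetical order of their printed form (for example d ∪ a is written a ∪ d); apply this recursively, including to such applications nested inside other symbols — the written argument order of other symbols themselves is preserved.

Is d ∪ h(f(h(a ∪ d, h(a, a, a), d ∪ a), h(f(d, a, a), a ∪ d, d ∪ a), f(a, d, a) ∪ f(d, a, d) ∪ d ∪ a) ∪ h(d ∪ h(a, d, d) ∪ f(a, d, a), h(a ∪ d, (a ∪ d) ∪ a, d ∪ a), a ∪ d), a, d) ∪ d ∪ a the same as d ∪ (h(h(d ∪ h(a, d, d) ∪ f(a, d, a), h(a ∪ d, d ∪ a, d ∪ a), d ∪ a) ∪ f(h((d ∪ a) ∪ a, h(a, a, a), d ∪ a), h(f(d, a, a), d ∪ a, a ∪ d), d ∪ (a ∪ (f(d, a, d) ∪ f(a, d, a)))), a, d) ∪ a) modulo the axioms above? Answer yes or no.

Answer: yes — both canonical forms are a ∪ d ∪ h(f(h(a ∪ d, h(a, a, a), a ∪ d), h(f(d, a, a), a ∪ d, a ∪ d), a ∪ d ∪ f(a, d, a) ∪ f(d, a, d)) ∪ h(d ∪ f(a, d, a) ∪ h(a, d, d), h(a ∪ d, a ∪ d, a ∪ d), a ∪ d), a, d)

Derivation:
Left:  d ∪ h(f(h(a ∪ d, h(a, a, a), d ∪ a), h(f(d, a, a), a ∪ d, d ∪ a), f(a, d, a) ∪ f(d, a, d) ∪ d ∪ a) ∪ h(d ∪ h(a, d, d) ∪ f(a, d, a), h(a ∪ d, (a ∪ d) ∪ a, d ∪ a), a ∪ d), a, d) ∪ d ∪ a
  Canonicalize subterm:  h(f(h(a ∪ d, h(a, a, a), d ∪ a), h(f(d, a, a), a ∪ d, d ∪ a), f(a, d, a) ∪ f(d, a, d) ∪ d ∪ a) ∪ h(d ∪ h(a, d, d) ∪ f(a, d, a), h(a ∪ d, (a ∪ d) ∪ a, d ∪ a), a ∪ d), a, d)  →  h(f(h(a ∪ d, h(a, a, a), a ∪ d), h(f(d, a, a), a ∪ d, a ∪ d), a ∪ d ∪ f(a, d, a) ∪ f(d, a, d)) ∪ h(d ∪ f(a, d, a) ∪ h(a, d, d), h(a ∪ d, a ∪ d, a ∪ d), a ∪ d), a, d)
  Drop duplicates:  drop duplicate d
  Order the arguments:  a ∪ d ∪ h(f(h(a ∪ d, h(a, a, a), a ∪ d), h(f(d, a, a), a ∪ d, a ∪ d), a ∪ d ∪ f(a, d, a) ∪ f(d, a, d)) ∪ h(d ∪ f(a, d, a) ∪ h(a, d, d), h(a ∪ d, a ∪ d, a ∪ d), a ∪ d), a, d)
Right:  d ∪ (h(h(d ∪ h(a, d, d) ∪ f(a, d, a), h(a ∪ d, d ∪ a, d ∪ a), d ∪ a) ∪ f(h((d ∪ a) ∪ a, h(a, a, a), d ∪ a), h(f(d, a, a), d ∪ a, a ∪ d), d ∪ (a ∪ (f(d, a, d) ∪ f(a, d, a)))), a, d) ∪ a)
  Merge nested applications:  d ∪ h(h(d ∪ h(a, d, d) ∪ f(a, d, a), h(a ∪ d, d ∪ a, d ∪ a), d ∪ a) ∪ f(h((d ∪ a) ∪ a, h(a, a, a), d ∪ a), h(f(d, a, a), d ∪ a, a ∪ d), d ∪ (a ∪ (f(d, a, d) ∪ f(a, d, a)))), a, d) ∪ a
  Canonicalize subterm:  h(h(d ∪ h(a, d, d) ∪ f(a, d, a), h(a ∪ d, d ∪ a, d ∪ a), d ∪ a) ∪ f(h((d ∪ a) ∪ a, h(a, a, a), d ∪ a), h(f(d, a, a), d ∪ a, a ∪ d), d ∪ (a ∪ (f(d, a, d) ∪ f(a, d, a)))), a, d)  →  h(f(h(a ∪ d, h(a, a, a), a ∪ d), h(f(d, a, a), a ∪ d, a ∪ d), a ∪ d ∪ f(a, d, a) ∪ f(d, a, d)) ∪ h(d ∪ f(a, d, a) ∪ h(a, d, d), h(a ∪ d, a ∪ d, a ∪ d), a ∪ d), a, d)
  Order the arguments:  a ∪ d ∪ h(f(h(a ∪ d, h(a, a, a), a ∪ d), h(f(d, a, a), a ∪ d, a ∪ d), a ∪ d ∪ f(a, d, a) ∪ f(d, a, d)) ∪ h(d ∪ f(a, d, a) ∪ h(a, d, d), h(a ∪ d, a ∪ d, a ∪ d), a ∪ d), a, d)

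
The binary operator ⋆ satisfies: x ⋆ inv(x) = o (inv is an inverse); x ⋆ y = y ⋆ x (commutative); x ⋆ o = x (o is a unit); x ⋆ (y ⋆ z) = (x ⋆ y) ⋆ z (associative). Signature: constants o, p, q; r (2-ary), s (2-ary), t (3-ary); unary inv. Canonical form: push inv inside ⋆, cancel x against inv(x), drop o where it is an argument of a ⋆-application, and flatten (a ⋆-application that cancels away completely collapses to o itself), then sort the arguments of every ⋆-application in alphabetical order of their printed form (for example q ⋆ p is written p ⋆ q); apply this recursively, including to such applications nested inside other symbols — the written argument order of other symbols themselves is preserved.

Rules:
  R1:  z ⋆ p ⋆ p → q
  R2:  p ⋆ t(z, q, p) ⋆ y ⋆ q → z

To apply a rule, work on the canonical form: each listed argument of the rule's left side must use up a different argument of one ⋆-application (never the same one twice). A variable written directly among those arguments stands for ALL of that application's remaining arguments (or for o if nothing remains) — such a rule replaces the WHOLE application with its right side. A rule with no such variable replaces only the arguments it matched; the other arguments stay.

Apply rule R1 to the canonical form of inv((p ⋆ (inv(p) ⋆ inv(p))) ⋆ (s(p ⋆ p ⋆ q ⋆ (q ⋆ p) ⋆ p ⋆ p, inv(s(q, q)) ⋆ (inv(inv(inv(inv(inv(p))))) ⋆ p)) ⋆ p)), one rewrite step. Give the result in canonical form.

Canonical form:  inv(s(p ⋆ p ⋆ p ⋆ p ⋆ p ⋆ q ⋆ q, inv(s(q, q))))
R1 matches:  uses p, p;  z := p ⋆ p ⋆ p ⋆ q ⋆ q
The extension variable absorbs all remaining arguments, so the whole application is rewritten.
Result:  inv(s(q, inv(s(q, q))))

Answer: inv(s(q, inv(s(q, q))))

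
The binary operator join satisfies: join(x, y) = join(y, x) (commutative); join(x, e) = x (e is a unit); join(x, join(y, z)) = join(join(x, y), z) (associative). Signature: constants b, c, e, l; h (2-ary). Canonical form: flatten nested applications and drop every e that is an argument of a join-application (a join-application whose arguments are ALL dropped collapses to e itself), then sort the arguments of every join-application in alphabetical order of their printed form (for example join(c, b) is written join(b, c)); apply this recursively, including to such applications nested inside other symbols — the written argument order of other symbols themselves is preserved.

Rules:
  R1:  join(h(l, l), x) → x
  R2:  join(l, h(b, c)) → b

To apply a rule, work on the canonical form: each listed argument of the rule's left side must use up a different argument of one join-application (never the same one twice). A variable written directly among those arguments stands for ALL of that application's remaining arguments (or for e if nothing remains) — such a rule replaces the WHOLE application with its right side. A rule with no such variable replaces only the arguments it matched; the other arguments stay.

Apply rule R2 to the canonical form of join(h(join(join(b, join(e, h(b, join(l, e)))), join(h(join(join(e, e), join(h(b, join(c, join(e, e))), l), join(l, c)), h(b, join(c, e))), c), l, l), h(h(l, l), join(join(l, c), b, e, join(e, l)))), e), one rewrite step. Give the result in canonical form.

Answer: h(join(b, c, h(b, l), h(join(b, c, l), h(b, c)), l, l), h(h(l, l), join(b, c, l, l)))

Derivation:
Canonical form:  h(join(b, c, h(b, l), h(join(c, h(b, c), l, l), h(b, c)), l, l), h(h(l, l), join(b, c, l, l)))
Match R2:  consume h(b, c), l
Result:  h(join(b, c, h(b, l), h(join(b, c, l), h(b, c)), l, l), h(h(l, l), join(b, c, l, l)))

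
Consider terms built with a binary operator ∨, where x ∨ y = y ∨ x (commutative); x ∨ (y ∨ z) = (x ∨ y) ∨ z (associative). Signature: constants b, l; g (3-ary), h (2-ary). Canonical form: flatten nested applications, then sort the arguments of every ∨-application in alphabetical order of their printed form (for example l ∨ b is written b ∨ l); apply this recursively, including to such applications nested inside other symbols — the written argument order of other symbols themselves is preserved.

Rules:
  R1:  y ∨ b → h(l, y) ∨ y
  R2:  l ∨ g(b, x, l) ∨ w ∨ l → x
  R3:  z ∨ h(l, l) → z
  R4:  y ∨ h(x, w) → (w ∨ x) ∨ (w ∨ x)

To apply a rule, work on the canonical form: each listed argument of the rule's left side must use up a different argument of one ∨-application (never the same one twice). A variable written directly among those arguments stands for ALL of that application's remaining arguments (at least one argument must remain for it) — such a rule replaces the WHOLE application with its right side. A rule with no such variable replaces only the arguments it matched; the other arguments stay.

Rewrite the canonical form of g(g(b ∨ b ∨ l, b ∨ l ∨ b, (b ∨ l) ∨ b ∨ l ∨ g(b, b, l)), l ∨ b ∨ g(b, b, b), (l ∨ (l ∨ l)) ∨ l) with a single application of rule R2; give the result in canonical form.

Answer: g(g(b ∨ b ∨ l, b ∨ b ∨ l, b), b ∨ g(b, b, b) ∨ l, l ∨ l ∨ l ∨ l)

Derivation:
Canonical form:  g(g(b ∨ b ∨ l, b ∨ b ∨ l, b ∨ b ∨ g(b, b, l) ∨ l ∨ l), b ∨ g(b, b, b) ∨ l, l ∨ l ∨ l ∨ l)
Apply R2:  consuming g(b, b, l), l, l;  w := b ∨ b, x := b
The extension variable absorbs all remaining arguments, so the whole application is rewritten.
Giving:  g(g(b ∨ b ∨ l, b ∨ b ∨ l, b), b ∨ g(b, b, b) ∨ l, l ∨ l ∨ l ∨ l)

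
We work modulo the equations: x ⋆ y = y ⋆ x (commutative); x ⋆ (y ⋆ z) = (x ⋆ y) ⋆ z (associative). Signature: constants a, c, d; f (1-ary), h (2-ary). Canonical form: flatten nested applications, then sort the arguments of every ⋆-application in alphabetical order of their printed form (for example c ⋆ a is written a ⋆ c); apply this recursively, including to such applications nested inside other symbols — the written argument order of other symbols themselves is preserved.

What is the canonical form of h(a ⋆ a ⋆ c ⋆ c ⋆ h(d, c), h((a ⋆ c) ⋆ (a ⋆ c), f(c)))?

Answer: h(a ⋆ a ⋆ c ⋆ c ⋆ h(d, c), h(a ⋆ a ⋆ c ⋆ c, f(c)))

Derivation:
Focus inside:  (a ⋆ c) ⋆ (a ⋆ c)
Merge nested applications:  a ⋆ c ⋆ a ⋆ c
Order the arguments:  a ⋆ a ⋆ c ⋆ c
Rebuild:  h(a ⋆ a ⋆ c ⋆ c ⋆ h(d, c), h(a ⋆ a ⋆ c ⋆ c, f(c)))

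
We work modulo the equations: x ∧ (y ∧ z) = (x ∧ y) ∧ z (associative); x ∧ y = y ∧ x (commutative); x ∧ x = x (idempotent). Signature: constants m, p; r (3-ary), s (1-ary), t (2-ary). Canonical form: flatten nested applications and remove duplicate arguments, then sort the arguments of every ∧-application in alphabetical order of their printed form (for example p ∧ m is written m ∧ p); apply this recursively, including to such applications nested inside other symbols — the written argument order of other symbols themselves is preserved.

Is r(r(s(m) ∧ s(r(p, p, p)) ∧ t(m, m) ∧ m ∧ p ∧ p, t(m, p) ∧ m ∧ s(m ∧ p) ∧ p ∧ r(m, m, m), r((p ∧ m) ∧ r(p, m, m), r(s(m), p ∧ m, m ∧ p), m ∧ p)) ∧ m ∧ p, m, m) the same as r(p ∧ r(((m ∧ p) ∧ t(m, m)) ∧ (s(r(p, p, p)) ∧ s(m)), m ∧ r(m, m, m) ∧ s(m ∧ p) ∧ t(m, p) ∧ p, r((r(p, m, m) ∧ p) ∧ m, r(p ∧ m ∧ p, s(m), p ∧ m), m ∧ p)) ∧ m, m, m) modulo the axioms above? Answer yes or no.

Left:  r(r(s(m) ∧ s(r(p, p, p)) ∧ t(m, m) ∧ m ∧ p ∧ p, t(m, p) ∧ m ∧ s(m ∧ p) ∧ p ∧ r(m, m, m), r((p ∧ m) ∧ r(p, m, m), r(s(m), p ∧ m, m ∧ p), m ∧ p)) ∧ m ∧ p, m, m)
  Descend into:  r(s(m) ∧ s(r(p, p, p)) ∧ t(m, m) ∧ m ∧ p ∧ p, t(m, p) ∧ m ∧ s(m ∧ p) ∧ p ∧ r(m, m, m), r((p ∧ m) ∧ r(p, m, m), r(s(m), p ∧ m, m ∧ p), m ∧ p)) ∧ m ∧ p
  Inside:  r(s(m) ∧ s(r(p, p, p)) ∧ t(m, m) ∧ m ∧ p ∧ p, t(m, p) ∧ m ∧ s(m ∧ p) ∧ p ∧ r(m, m, m), r((p ∧ m) ∧ r(p, m, m), r(s(m), p ∧ m, m ∧ p), m ∧ p))  →  r(m ∧ p ∧ s(m) ∧ s(r(p, p, p)) ∧ t(m, m), m ∧ p ∧ r(m, m, m) ∧ s(m ∧ p) ∧ t(m, p), r(m ∧ p ∧ r(p, m, m), r(s(m), m ∧ p, m ∧ p), m ∧ p))
  Order the arguments:  m ∧ p ∧ r(m ∧ p ∧ s(m) ∧ s(r(p, p, p)) ∧ t(m, m), m ∧ p ∧ r(m, m, m) ∧ s(m ∧ p) ∧ t(m, p), r(m ∧ p ∧ r(p, m, m), r(s(m), m ∧ p, m ∧ p), m ∧ p))
  Rebuild:  r(m ∧ p ∧ r(m ∧ p ∧ s(m) ∧ s(r(p, p, p)) ∧ t(m, m), m ∧ p ∧ r(m, m, m) ∧ s(m ∧ p) ∧ t(m, p), r(m ∧ p ∧ r(p, m, m), r(s(m), m ∧ p, m ∧ p), m ∧ p)), m, m)
Right:  r(p ∧ r(((m ∧ p) ∧ t(m, m)) ∧ (s(r(p, p, p)) ∧ s(m)), m ∧ r(m, m, m) ∧ s(m ∧ p) ∧ t(m, p) ∧ p, r((r(p, m, m) ∧ p) ∧ m, r(p ∧ m ∧ p, s(m), p ∧ m), m ∧ p)) ∧ m, m, m)
  Descend into:  p ∧ r(((m ∧ p) ∧ t(m, m)) ∧ (s(r(p, p, p)) ∧ s(m)), m ∧ r(m, m, m) ∧ s(m ∧ p) ∧ t(m, p) ∧ p, r((r(p, m, m) ∧ p) ∧ m, r(p ∧ m ∧ p, s(m), p ∧ m), m ∧ p)) ∧ m
  Inside:  r(((m ∧ p) ∧ t(m, m)) ∧ (s(r(p, p, p)) ∧ s(m)), m ∧ r(m, m, m) ∧ s(m ∧ p) ∧ t(m, p) ∧ p, r((r(p, m, m) ∧ p) ∧ m, r(p ∧ m ∧ p, s(m), p ∧ m), m ∧ p))  →  r(m ∧ p ∧ s(m) ∧ s(r(p, p, p)) ∧ t(m, m), m ∧ p ∧ r(m, m, m) ∧ s(m ∧ p) ∧ t(m, p), r(m ∧ p ∧ r(p, m, m), r(m ∧ p, s(m), m ∧ p), m ∧ p))
  Sort:  m ∧ p ∧ r(m ∧ p ∧ s(m) ∧ s(r(p, p, p)) ∧ t(m, m), m ∧ p ∧ r(m, m, m) ∧ s(m ∧ p) ∧ t(m, p), r(m ∧ p ∧ r(p, m, m), r(m ∧ p, s(m), m ∧ p), m ∧ p))
  Put back:  r(m ∧ p ∧ r(m ∧ p ∧ s(m) ∧ s(r(p, p, p)) ∧ t(m, m), m ∧ p ∧ r(m, m, m) ∧ s(m ∧ p) ∧ t(m, p), r(m ∧ p ∧ r(p, m, m), r(m ∧ p, s(m), m ∧ p), m ∧ p)), m, m)

Answer: no — r(m ∧ p ∧ r(m ∧ p ∧ s(m) ∧ s(r(p, p, p)) ∧ t(m, m), m ∧ p ∧ r(m, m, m) ∧ s(m ∧ p) ∧ t(m, p), r(m ∧ p ∧ r(p, m, m), r(s(m), m ∧ p, m ∧ p), m ∧ p)), m, m) vs r(m ∧ p ∧ r(m ∧ p ∧ s(m) ∧ s(r(p, p, p)) ∧ t(m, m), m ∧ p ∧ r(m, m, m) ∧ s(m ∧ p) ∧ t(m, p), r(m ∧ p ∧ r(p, m, m), r(m ∧ p, s(m), m ∧ p), m ∧ p)), m, m)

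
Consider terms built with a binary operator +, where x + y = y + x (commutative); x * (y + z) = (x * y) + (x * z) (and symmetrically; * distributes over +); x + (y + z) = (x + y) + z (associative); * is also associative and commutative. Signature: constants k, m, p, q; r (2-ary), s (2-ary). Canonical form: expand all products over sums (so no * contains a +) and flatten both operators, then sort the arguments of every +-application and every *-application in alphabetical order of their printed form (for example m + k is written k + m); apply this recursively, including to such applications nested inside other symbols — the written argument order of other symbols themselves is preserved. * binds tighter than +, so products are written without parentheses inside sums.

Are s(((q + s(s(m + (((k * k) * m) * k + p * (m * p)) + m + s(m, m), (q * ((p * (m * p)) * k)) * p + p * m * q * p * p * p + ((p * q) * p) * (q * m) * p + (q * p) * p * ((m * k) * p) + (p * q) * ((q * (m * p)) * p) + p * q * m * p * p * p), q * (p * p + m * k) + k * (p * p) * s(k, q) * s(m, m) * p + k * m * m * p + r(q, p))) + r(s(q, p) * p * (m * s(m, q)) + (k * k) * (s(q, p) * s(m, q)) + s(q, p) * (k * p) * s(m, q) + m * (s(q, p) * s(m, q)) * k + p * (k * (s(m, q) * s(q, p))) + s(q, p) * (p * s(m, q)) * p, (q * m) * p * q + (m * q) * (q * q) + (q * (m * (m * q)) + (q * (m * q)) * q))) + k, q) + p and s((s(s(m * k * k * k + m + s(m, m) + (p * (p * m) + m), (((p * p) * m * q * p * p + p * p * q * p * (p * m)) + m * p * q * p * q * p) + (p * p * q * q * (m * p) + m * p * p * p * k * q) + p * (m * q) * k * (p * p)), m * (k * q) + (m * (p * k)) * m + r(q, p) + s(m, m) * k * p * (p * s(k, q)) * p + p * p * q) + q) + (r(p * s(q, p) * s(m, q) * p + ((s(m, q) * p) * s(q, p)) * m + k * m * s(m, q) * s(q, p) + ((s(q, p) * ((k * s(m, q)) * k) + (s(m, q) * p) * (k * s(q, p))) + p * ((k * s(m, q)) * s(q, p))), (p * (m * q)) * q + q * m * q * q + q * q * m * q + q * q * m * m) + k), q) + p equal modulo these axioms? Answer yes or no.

Answer: yes — both canonical forms are p + s(k + q + r(k * k * s(m, q) * s(q, p) + k * m * s(m, q) * s(q, p) + k * p * s(m, q) * s(q, p) + k * p * s(m, q) * s(q, p) + m * p * s(m, q) * s(q, p) + p * p * s(m, q) * s(q, p), m * m * q * q + m * p * q * q + m * q * q * q + m * q * q * q) + s(s(k * k * k * m + m + m + m * p * p + s(m, m), k * m * p * p * p * q + k * m * p * p * p * q + m * p * p * p * p * q + m * p * p * p * p * q + m * p * p * p * q * q + m * p * p * p * q * q), k * m * m * p + k * m * q + k * p * p * p * s(k, q) * s(m, m) + p * p * q + r(q, p)), q)

Derivation:
Left:  s(((q + s(s(m + (((k * k) * m) * k + p * (m * p)) + m + s(m, m), (q * ((p * (m * p)) * k)) * p + p * m * q * p * p * p + ((p * q) * p) * (q * m) * p + (q * p) * p * ((m * k) * p) + (p * q) * ((q * (m * p)) * p) + p * q * m * p * p * p), q * (p * p + m * k) + k * (p * p) * s(k, q) * s(m, m) * p + k * m * m * p + r(q, p))) + r(s(q, p) * p * (m * s(m, q)) + (k * k) * (s(q, p) * s(m, q)) + s(q, p) * (k * p) * s(m, q) + m * (s(q, p) * s(m, q)) * k + p * (k * (s(m, q) * s(q, p))) + s(q, p) * (p * s(m, q)) * p, (q * m) * p * q + (m * q) * (q * q) + (q * (m * (m * q)) + (q * (m * q)) * q))) + k, q) + p
  Distribute:  s(k + q + r(k * k * s(m, q) * s(q, p) + k * m * s(m, q) * s(q, p) + k * p * s(m, q) * s(q, p) + k * p * s(m, q) * s(q, p) + m * p * s(m, q) * s(q, p) + p * p * s(m, q) * s(q, p), m * m * q * q + m * p * q * q + m * q * q * q + m * q * q * q) + s(s(k * k * k * m + m + m + m * p * p + s(m, m), k * m * p * p * p * q + k * m * p * p * p * q + m * p * p * p * p * q + m * p * p * p * p * q + m * p * p * p * q * q + m * p * p * p * q * q), k * m * m * p + k * m * q + k * p * p * p * s(k, q) * s(m, m) + p * p * q + r(q, p)), q) + p
  Sort arguments:  p + s(k + q + r(k * k * s(m, q) * s(q, p) + k * m * s(m, q) * s(q, p) + k * p * s(m, q) * s(q, p) + k * p * s(m, q) * s(q, p) + m * p * s(m, q) * s(q, p) + p * p * s(m, q) * s(q, p), m * m * q * q + m * p * q * q + m * q * q * q + m * q * q * q) + s(s(k * k * k * m + m + m + m * p * p + s(m, m), k * m * p * p * p * q + k * m * p * p * p * q + m * p * p * p * p * q + m * p * p * p * p * q + m * p * p * p * q * q + m * p * p * p * q * q), k * m * m * p + k * m * q + k * p * p * p * s(k, q) * s(m, m) + p * p * q + r(q, p)), q)
Right:  s((s(s(m * k * k * k + m + s(m, m) + (p * (p * m) + m), (((p * p) * m * q * p * p + p * p * q * p * (p * m)) + m * p * q * p * q * p) + (p * p * q * q * (m * p) + m * p * p * p * k * q) + p * (m * q) * k * (p * p)), m * (k * q) + (m * (p * k)) * m + r(q, p) + s(m, m) * k * p * (p * s(k, q)) * p + p * p * q) + q) + (r(p * s(q, p) * s(m, q) * p + ((s(m, q) * p) * s(q, p)) * m + k * m * s(m, q) * s(q, p) + ((s(q, p) * ((k * s(m, q)) * k) + (s(m, q) * p) * (k * s(q, p))) + p * ((k * s(m, q)) * s(q, p))), (p * (m * q)) * q + q * m * q * q + q * q * m * q + q * q * m * m) + k), q) + p
  Flatten:  s(k + q + r(k * k * s(m, q) * s(q, p) + k * m * s(m, q) * s(q, p) + k * p * s(m, q) * s(q, p) + k * p * s(m, q) * s(q, p) + m * p * s(m, q) * s(q, p) + p * p * s(m, q) * s(q, p), m * m * q * q + m * p * q * q + m * q * q * q + m * q * q * q) + s(s(k * k * k * m + m + m + m * p * p + s(m, m), k * m * p * p * p * q + k * m * p * p * p * q + m * p * p * p * p * q + m * p * p * p * p * q + m * p * p * p * q * q + m * p * p * p * q * q), k * m * m * p + k * m * q + k * p * p * p * s(k, q) * s(m, m) + p * p * q + r(q, p)), q) + p
  Order the arguments:  p + s(k + q + r(k * k * s(m, q) * s(q, p) + k * m * s(m, q) * s(q, p) + k * p * s(m, q) * s(q, p) + k * p * s(m, q) * s(q, p) + m * p * s(m, q) * s(q, p) + p * p * s(m, q) * s(q, p), m * m * q * q + m * p * q * q + m * q * q * q + m * q * q * q) + s(s(k * k * k * m + m + m + m * p * p + s(m, m), k * m * p * p * p * q + k * m * p * p * p * q + m * p * p * p * p * q + m * p * p * p * p * q + m * p * p * p * q * q + m * p * p * p * q * q), k * m * m * p + k * m * q + k * p * p * p * s(k, q) * s(m, m) + p * p * q + r(q, p)), q)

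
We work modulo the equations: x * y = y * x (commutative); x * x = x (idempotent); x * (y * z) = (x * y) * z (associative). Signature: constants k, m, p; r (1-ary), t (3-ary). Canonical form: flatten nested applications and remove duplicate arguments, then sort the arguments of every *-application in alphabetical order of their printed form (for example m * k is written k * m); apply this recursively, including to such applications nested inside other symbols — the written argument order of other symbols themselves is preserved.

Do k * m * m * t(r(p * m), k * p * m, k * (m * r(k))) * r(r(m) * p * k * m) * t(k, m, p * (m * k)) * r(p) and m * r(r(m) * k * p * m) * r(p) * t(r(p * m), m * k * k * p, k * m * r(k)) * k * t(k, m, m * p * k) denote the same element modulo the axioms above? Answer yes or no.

Answer: yes — both canonical forms are k * m * r(k * m * p * r(m)) * r(p) * t(k, m, k * m * p) * t(r(m * p), k * m * p, k * m * r(k))

Derivation:
Left:  k * m * m * t(r(p * m), k * p * m, k * (m * r(k))) * r(r(m) * p * k * m) * t(k, m, p * (m * k)) * r(p)
  Inside:  t(r(p * m), k * p * m, k * (m * r(k)))  →  t(r(m * p), k * m * p, k * m * r(k))
  Simplify inside:  r(r(m) * p * k * m)  →  r(k * m * p * r(m))
  Simplify inside:  t(k, m, p * (m * k))  →  t(k, m, k * m * p)
  Idempotence:  drop duplicate m
  Sort:  k * m * r(k * m * p * r(m)) * r(p) * t(k, m, k * m * p) * t(r(m * p), k * m * p, k * m * r(k))
Right:  m * r(r(m) * k * p * m) * r(p) * t(r(p * m), m * k * k * p, k * m * r(k)) * k * t(k, m, m * p * k)
  Canonicalize subterm:  r(r(m) * k * p * m)  →  r(k * m * p * r(m))
  Canonicalize subterm:  t(r(p * m), m * k * k * p, k * m * r(k))  →  t(r(m * p), k * m * p, k * m * r(k))
  Inside:  t(k, m, m * p * k)  →  t(k, m, k * m * p)
  Sort arguments:  k * m * r(k * m * p * r(m)) * r(p) * t(k, m, k * m * p) * t(r(m * p), k * m * p, k * m * r(k))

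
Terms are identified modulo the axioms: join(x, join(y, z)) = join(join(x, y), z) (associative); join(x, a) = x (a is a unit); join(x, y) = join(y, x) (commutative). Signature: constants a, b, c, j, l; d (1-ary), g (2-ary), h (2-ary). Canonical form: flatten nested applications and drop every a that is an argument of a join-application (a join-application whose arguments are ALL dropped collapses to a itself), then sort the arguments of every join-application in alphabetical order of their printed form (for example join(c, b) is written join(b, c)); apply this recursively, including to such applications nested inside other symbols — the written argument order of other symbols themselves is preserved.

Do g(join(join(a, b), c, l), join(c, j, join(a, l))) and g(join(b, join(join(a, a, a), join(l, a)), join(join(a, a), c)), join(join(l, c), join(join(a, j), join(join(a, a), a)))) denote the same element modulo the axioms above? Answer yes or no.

Left:  g(join(join(a, b), c, l), join(c, j, join(a, l)))
  Focus inside:  join(c, j, join(a, l))
  Flatten:  join(c, j, a, l)
  Units out:  drop a
  Sort:  join(c, j, l)
  Reassemble:  g(join(b, c, l), join(c, j, l))
Right:  g(join(b, join(join(a, a, a), join(l, a)), join(join(a, a), c)), join(join(l, c), join(join(a, j), join(join(a, a), a))))
  Focus inside:  join(b, join(join(a, a, a), join(l, a)), join(join(a, a), c))
  Merge nested applications:  join(b, a, a, a, l, a, a, a, c)
  Unit:  drop a (×6)
  Order the arguments:  join(b, c, l)
  Reassemble:  g(join(b, c, l), join(c, j, l))

Answer: yes — both canonical forms are g(join(b, c, l), join(c, j, l))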